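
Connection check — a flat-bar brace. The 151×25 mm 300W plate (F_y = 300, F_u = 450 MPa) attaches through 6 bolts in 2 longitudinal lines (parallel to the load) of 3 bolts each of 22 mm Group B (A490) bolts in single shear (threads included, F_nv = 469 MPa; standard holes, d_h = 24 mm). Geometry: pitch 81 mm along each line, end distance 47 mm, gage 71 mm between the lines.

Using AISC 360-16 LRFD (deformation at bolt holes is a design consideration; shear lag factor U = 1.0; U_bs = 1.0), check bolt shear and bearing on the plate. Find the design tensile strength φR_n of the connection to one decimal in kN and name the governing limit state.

802.3 kN (bolt shear governs)

Bolt shear: A_b = π(22)²/4 = 380.13 mm². φR_n = 0.75 × 469 × 380.13 × 6 × 1 = 802.3 kN.
Bearing (25 mm plate, F_u = 450 MPa): end bolts L_c = 47 − 24/2 = 35, R_n = min(1.2×35×25×450, 2.4×22×25×450) = 472.5 kN/bolt; interior L_c = 81 − 24 = 57, R_n = 594 kN/bolt. φR_n = 0.75 × (2×472.5 + 4×594) = 2490.8 kN.
Governing: min(802.3, 2490.8) = 802.3 kN → bolt shear.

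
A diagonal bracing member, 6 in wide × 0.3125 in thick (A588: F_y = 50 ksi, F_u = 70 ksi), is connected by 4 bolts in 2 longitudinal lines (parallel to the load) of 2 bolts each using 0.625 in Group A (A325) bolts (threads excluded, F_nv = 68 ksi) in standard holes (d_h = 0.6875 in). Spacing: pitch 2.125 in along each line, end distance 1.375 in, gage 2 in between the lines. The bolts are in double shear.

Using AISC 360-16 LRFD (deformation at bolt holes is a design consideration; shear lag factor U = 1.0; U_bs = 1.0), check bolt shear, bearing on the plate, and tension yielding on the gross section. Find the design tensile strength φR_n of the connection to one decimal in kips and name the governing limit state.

Bolt shear: A_b = π(0.625)²/4 = 0.3068 in². φR_n = 0.75 × 68 × 0.3068 × 4 × 2 = 125.2 kips.
Bearing (0.3125 in plate, F_u = 70 ksi): end bolts L_c = 1.375 − 0.6875/2 = 1.03125, R_n = min(1.2×1.03125×0.3125×70, 2.4×0.625×0.3125×70) = 27.07 kips/bolt; interior L_c = 2.125 − 0.6875 = 1.4375, R_n = 32.813 kips/bolt. φR_n = 0.75 × (2×27.07 + 2×32.813) = 89.8 kips.
Tension yield (gross): A_g = 6×0.3125 = 1.875 in². φR_n = 0.90 × 50 × 1.875 = 84.4 kips.
Governing: min(125.2, 89.8, 84.4) = 84.4 kips → gross-section yield.

84.4 kips (gross-section yield governs)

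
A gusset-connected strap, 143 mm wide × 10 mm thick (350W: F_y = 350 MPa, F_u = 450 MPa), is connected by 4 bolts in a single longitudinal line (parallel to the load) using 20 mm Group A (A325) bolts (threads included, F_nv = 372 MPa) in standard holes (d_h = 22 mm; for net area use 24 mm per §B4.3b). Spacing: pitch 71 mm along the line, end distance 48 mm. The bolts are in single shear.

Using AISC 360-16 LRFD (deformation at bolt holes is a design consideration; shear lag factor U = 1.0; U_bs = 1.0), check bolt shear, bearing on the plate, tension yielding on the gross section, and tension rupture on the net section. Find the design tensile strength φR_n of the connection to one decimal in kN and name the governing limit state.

Bolt shear: A_b = π(20)²/4 = 314.16 mm². φR_n = 0.75 × 372 × 314.16 × 4 × 1 = 350.6 kN.
Bearing (10 mm plate, F_u = 450 MPa): end bolts L_c = 48 − 22/2 = 37, R_n = min(1.2×37×10×450, 2.4×20×10×450) = 199.8 kN/bolt; interior L_c = 71 − 22 = 49, R_n = 216 kN/bolt. φR_n = 0.75 × (1×199.8 + 3×216) = 635.9 kN.
Tension yield (gross): A_g = 143×10 = 1430 mm². φR_n = 0.90 × 350 × 1430 = 450.5 kN.
Tension rupture (net): A_n = (143 − 1×24)×10 = 1190 mm² (U = 1.0, A_e = A_n). φR_n = 0.75 × 450 × 1190 = 401.6 kN.
Governing: min(350.6, 635.9, 450.5, 401.6) = 350.6 kN → bolt shear.

350.6 kN (bolt shear governs)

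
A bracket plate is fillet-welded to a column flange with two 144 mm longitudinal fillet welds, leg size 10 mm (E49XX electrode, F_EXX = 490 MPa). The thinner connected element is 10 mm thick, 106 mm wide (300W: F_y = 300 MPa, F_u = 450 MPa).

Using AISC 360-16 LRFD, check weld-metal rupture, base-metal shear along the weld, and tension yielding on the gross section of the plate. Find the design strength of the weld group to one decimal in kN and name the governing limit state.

Weld metal: throat = 0.707×10 = 7.07 mm, L = 2×144 = 288 mm. φR_n = 0.75 × 0.6 × 490 × 7.07 × 288 = 449.0 kN.
Base metal shear (10 mm plate): yield φR_n = 1.0×0.6×300×10×288 = 518.4 kN; rupture φR_n = 0.75×0.6×450×10×288 = 583.2 kN; take 518.4 kN (yield).
Tension yield (gross): A_g = 106×10 = 1060 mm². φR_n = 0.90 × 300 × 1060 = 286.2 kN.
Governing: min(449.0, 518.4, 286.2) = 286.2 kN → gross-section yield.

286.2 kN (gross-section yield governs)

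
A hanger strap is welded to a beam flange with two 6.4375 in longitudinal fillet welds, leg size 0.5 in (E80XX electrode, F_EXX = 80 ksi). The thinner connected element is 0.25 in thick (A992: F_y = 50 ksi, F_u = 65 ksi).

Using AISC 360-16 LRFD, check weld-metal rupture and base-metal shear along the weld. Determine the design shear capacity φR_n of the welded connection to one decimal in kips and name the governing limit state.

94.1 kips (base-metal shear governs)

Weld metal: throat = 0.707×0.5 = 0.3535 in, L = 2×6.4375 = 12.875 in. φR_n = 0.75 × 0.6 × 80 × 0.3535 × 12.875 = 163.8 kips.
Base metal shear (0.25 in plate): yield φR_n = 1.0×0.6×50×0.25×12.875 = 96.6 kips; rupture φR_n = 0.75×0.6×65×0.25×12.875 = 94.1 kips; take 94.1 kips (rupture).
Governing: min(163.8, 94.1) = 94.1 kips → base-metal shear.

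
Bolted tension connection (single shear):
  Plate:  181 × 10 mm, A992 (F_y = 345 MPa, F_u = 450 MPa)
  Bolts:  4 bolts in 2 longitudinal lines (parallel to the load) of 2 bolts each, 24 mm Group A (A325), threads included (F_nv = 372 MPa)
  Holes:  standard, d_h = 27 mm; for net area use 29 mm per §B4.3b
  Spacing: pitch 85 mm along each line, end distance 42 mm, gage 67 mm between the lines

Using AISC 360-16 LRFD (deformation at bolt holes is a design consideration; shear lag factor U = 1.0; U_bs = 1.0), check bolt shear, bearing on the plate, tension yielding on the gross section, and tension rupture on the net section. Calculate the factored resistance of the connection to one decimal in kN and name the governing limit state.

Bolt shear: A_b = π(24)²/4 = 452.39 mm². φR_n = 0.75 × 372 × 452.39 × 4 × 1 = 504.9 kN.
Bearing (10 mm plate, F_u = 450 MPa): end bolts L_c = 42 − 27/2 = 28.5, R_n = min(1.2×28.5×10×450, 2.4×24×10×450) = 153.9 kN/bolt; interior L_c = 85 − 27 = 58, R_n = 259.2 kN/bolt. φR_n = 0.75 × (2×153.9 + 2×259.2) = 619.7 kN.
Tension yield (gross): A_g = 181×10 = 1810 mm². φR_n = 0.90 × 345 × 1810 = 562.0 kN.
Tension rupture (net): A_n = (181 − 2×29)×10 = 1230 mm² (U = 1.0, A_e = A_n). φR_n = 0.75 × 450 × 1230 = 415.1 kN.
Governing: min(504.9, 619.7, 562.0, 415.1) = 415.1 kN → net-section rupture.

415.1 kN (net-section rupture governs)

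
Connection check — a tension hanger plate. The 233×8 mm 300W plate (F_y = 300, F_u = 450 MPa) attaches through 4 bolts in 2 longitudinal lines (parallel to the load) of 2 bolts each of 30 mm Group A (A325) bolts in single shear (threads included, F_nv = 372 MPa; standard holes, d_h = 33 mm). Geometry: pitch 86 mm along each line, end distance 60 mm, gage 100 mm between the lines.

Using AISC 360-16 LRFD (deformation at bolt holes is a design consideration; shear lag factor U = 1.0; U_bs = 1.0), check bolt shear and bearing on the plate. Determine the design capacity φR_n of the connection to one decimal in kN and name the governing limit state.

625.3 kN (bearing governs)

Bolt shear: A_b = π(30)²/4 = 706.86 mm². φR_n = 0.75 × 372 × 706.86 × 4 × 1 = 788.9 kN.
Bearing (8 mm plate, F_u = 450 MPa): end bolts L_c = 60 − 33/2 = 43.5, R_n = min(1.2×43.5×8×450, 2.4×30×8×450) = 187.92 kN/bolt; interior L_c = 86 − 33 = 53, R_n = 228.96 kN/bolt. φR_n = 0.75 × (2×187.92 + 2×228.96) = 625.3 kN.
Governing: min(788.9, 625.3) = 625.3 kN → bearing.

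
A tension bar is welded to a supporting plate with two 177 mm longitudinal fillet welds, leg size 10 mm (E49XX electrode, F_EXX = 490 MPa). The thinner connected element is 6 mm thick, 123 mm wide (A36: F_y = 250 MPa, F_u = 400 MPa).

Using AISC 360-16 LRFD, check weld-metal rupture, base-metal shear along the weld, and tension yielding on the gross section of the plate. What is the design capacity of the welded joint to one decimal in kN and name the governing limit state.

166.1 kN (gross-section yield governs)

Weld metal: throat = 0.707×10 = 7.07 mm, L = 2×177 = 354 mm. φR_n = 0.75 × 0.6 × 490 × 7.07 × 354 = 551.9 kN.
Base metal shear (6 mm plate): yield φR_n = 1.0×0.6×250×6×354 = 318.6 kN; rupture φR_n = 0.75×0.6×400×6×354 = 382.3 kN; take 318.6 kN (yield).
Tension yield (gross): A_g = 123×6 = 738 mm². φR_n = 0.90 × 250 × 738 = 166.1 kN.
Governing: min(551.9, 318.6, 166.1) = 166.1 kN → gross-section yield.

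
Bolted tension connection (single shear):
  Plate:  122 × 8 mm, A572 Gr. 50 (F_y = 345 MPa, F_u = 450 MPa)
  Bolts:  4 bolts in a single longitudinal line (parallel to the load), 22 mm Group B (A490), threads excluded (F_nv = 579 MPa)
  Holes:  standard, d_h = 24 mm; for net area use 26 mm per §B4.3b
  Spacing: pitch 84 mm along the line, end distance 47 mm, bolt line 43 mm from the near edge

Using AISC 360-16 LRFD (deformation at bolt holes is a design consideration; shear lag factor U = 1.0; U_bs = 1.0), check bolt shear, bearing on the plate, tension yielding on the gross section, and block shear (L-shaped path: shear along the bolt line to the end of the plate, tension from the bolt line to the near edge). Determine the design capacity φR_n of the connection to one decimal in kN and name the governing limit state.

Bolt shear: A_b = π(22)²/4 = 380.13 mm². φR_n = 0.75 × 579 × 380.13 × 4 × 1 = 660.3 kN.
Bearing (8 mm plate, F_u = 450 MPa): end bolts L_c = 47 − 24/2 = 35, R_n = min(1.2×35×8×450, 2.4×22×8×450) = 151.2 kN/bolt; interior L_c = 84 − 24 = 60, R_n = 190.08 kN/bolt. φR_n = 0.75 × (1×151.2 + 3×190.08) = 541.1 kN.
Tension yield (gross): A_g = 122×8 = 976 mm². φR_n = 0.90 × 345 × 976 = 303.0 kN.
Block shear: shear path 1×[47+3×84] = 1×299 mm, A_gv = 2392, A_nv = 1×(299 − 3.5×26)×8 = 1664 mm²; tension to near edge: (43 − 0.5×26)×8 = 240 mm². R_n = min(0.6×450×1664, 0.6×345×2392) + 1.0×450×240 = min(449.28, 495.14) + 108 = 557.28 kN. φR_n = 0.75 × 557.28 = 418.0 kN.
Governing: min(660.3, 541.1, 303.0, 418.0) = 303.0 kN → gross-section yield.

303.0 kN (gross-section yield governs)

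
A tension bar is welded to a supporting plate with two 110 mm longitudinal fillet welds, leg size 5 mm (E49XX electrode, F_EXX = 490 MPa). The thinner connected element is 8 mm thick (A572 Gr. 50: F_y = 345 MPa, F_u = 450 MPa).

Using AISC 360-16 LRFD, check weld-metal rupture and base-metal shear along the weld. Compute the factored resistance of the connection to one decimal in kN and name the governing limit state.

Weld metal: throat = 0.707×5 = 3.535 mm, L = 2×110 = 220 mm. φR_n = 0.75 × 0.6 × 490 × 3.535 × 220 = 171.5 kN.
Base metal shear (8 mm plate): yield φR_n = 1.0×0.6×345×8×220 = 364.3 kN; rupture φR_n = 0.75×0.6×450×8×220 = 356.4 kN; take 356.4 kN (rupture).
Governing: min(171.5, 356.4) = 171.5 kN → weld metal.

171.5 kN (weld metal governs)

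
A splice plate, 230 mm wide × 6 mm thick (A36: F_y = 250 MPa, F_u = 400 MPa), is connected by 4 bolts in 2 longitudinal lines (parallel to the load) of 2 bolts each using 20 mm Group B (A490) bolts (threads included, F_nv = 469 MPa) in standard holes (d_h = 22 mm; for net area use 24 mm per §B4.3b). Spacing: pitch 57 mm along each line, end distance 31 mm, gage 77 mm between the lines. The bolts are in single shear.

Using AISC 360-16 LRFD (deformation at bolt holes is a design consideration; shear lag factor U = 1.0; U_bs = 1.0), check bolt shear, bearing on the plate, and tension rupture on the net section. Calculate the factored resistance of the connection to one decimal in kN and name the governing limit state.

Bolt shear: A_b = π(20)²/4 = 314.16 mm². φR_n = 0.75 × 469 × 314.16 × 4 × 1 = 442.0 kN.
Bearing (6 mm plate, F_u = 400 MPa): end bolts L_c = 31 − 22/2 = 20, R_n = min(1.2×20×6×400, 2.4×20×6×400) = 57.6 kN/bolt; interior L_c = 57 − 22 = 35, R_n = 100.8 kN/bolt. φR_n = 0.75 × (2×57.6 + 2×100.8) = 237.6 kN.
Tension rupture (net): A_n = (230 − 2×24)×6 = 1092 mm² (U = 1.0, A_e = A_n). φR_n = 0.75 × 400 × 1092 = 327.6 kN.
Governing: min(442.0, 237.6, 327.6) = 237.6 kN → bearing.

237.6 kN (bearing governs)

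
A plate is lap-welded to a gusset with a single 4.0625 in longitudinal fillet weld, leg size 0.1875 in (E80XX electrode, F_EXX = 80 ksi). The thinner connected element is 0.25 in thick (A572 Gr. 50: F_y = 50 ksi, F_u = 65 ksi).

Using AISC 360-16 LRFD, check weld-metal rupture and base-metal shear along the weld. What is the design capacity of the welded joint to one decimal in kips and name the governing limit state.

Weld metal: throat = 0.707×0.1875 = 0.13256 in, L = 4.0625 in. φR_n = 0.75 × 0.6 × 80 × 0.13256 × 4.0625 = 19.4 kips.
Base metal shear (0.25 in plate): yield φR_n = 1.0×0.6×50×0.25×4.0625 = 30.5 kips; rupture φR_n = 0.75×0.6×65×0.25×4.0625 = 29.7 kips; take 29.7 kips (rupture).
Governing: min(19.4, 29.7) = 19.4 kips → weld metal.

19.4 kips (weld metal governs)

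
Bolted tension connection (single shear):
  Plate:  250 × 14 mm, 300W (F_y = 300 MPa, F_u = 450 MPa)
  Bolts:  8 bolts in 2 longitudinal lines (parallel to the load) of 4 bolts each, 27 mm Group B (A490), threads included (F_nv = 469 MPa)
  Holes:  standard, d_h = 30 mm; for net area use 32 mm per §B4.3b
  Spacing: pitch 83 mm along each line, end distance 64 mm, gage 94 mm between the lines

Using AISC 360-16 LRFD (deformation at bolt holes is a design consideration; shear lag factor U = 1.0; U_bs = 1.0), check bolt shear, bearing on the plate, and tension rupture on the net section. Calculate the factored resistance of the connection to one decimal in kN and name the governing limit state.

Bolt shear: A_b = π(27)²/4 = 572.56 mm². φR_n = 0.75 × 469 × 572.56 × 8 × 1 = 1611.2 kN.
Bearing (14 mm plate, F_u = 450 MPa): end bolts L_c = 64 − 30/2 = 49, R_n = min(1.2×49×14×450, 2.4×27×14×450) = 370.44 kN/bolt; interior L_c = 83 − 30 = 53, R_n = 400.68 kN/bolt. φR_n = 0.75 × (2×370.44 + 6×400.68) = 2358.7 kN.
Tension rupture (net): A_n = (250 − 2×32)×14 = 2604 mm² (U = 1.0, A_e = A_n). φR_n = 0.75 × 450 × 2604 = 878.9 kN.
Governing: min(1611.2, 2358.7, 878.9) = 878.9 kN → net-section rupture.

878.9 kN (net-section rupture governs)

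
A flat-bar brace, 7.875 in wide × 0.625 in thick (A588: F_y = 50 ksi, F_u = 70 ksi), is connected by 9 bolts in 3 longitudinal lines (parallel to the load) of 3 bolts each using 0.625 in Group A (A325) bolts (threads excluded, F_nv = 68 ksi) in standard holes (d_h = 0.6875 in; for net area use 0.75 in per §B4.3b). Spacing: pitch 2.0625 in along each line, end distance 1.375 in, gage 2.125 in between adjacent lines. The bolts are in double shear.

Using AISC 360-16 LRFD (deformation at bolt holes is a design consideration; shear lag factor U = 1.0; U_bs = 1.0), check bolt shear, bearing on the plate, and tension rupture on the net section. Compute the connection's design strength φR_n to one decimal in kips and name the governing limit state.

184.6 kips (net-section rupture governs)

Bolt shear: A_b = π(0.625)²/4 = 0.3068 in². φR_n = 0.75 × 68 × 0.3068 × 9 × 2 = 281.6 kips.
Bearing (0.625 in plate, F_u = 70 ksi): end bolts L_c = 1.375 − 0.6875/2 = 1.03125, R_n = min(1.2×1.03125×0.625×70, 2.4×0.625×0.625×70) = 54.141 kips/bolt; interior L_c = 2.0625 − 0.6875 = 1.375, R_n = 65.625 kips/bolt. φR_n = 0.75 × (3×54.141 + 6×65.625) = 417.1 kips.
Tension rupture (net): A_n = (7.875 − 3×0.75)×0.625 = 3.5156 in² (U = 1.0, A_e = A_n). φR_n = 0.75 × 70 × 3.5156 = 184.6 kips.
Governing: min(281.6, 417.1, 184.6) = 184.6 kips → net-section rupture.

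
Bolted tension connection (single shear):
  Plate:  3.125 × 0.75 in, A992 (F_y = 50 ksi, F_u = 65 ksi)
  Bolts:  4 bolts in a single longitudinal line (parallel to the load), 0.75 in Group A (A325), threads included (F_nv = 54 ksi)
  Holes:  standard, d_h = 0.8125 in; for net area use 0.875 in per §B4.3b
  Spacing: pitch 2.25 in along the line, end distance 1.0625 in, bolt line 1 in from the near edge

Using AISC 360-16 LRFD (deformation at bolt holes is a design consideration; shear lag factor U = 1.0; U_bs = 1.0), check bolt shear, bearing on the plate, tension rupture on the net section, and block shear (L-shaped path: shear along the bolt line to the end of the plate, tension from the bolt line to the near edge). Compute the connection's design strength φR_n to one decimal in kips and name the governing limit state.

71.6 kips (bolt shear governs)

Bolt shear: A_b = π(0.75)²/4 = 0.44179 in². φR_n = 0.75 × 54 × 0.44179 × 4 × 1 = 71.6 kips.
Bearing (0.75 in plate, F_u = 65 ksi): end bolts L_c = 1.0625 − 0.8125/2 = 0.65625, R_n = min(1.2×0.65625×0.75×65, 2.4×0.75×0.75×65) = 38.391 kips/bolt; interior L_c = 2.25 − 0.8125 = 1.4375, R_n = 84.094 kips/bolt. φR_n = 0.75 × (1×38.391 + 3×84.094) = 218.0 kips.
Tension rupture (net): A_n = (3.125 − 1×0.875)×0.75 = 1.6875 in² (U = 1.0, A_e = A_n). φR_n = 0.75 × 65 × 1.6875 = 82.3 kips.
Block shear: shear path 1×[1.0625+3×2.25] = 1×7.8125 in, A_gv = 5.8594, A_nv = 1×(7.8125 − 3.5×0.875)×0.75 = 3.5625 in²; tension to near edge: (1 − 0.5×0.875)×0.75 = 0.42188 in². R_n = min(0.6×65×3.5625, 0.6×50×5.8594) + 1.0×65×0.42188 = min(138.94, 175.78) + 27.422 = 166.36 kips. φR_n = 0.75 × 166.36 = 124.8 kips.
Governing: min(71.6, 218.0, 82.3, 124.8) = 71.6 kips → bolt shear.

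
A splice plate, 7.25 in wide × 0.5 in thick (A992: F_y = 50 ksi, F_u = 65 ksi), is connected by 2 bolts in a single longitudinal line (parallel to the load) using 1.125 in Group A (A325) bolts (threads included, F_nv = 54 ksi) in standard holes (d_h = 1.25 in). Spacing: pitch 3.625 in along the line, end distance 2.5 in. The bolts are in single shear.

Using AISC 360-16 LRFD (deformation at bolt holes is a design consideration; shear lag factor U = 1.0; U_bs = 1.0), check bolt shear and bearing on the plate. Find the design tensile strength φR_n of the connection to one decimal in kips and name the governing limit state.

Bolt shear: A_b = π(1.125)²/4 = 0.99402 in². φR_n = 0.75 × 54 × 0.99402 × 2 × 1 = 80.5 kips.
Bearing (0.5 in plate, F_u = 65 ksi): end bolts L_c = 2.5 − 1.25/2 = 1.875, R_n = min(1.2×1.875×0.5×65, 2.4×1.125×0.5×65) = 73.125 kips/bolt; interior L_c = 3.625 − 1.25 = 2.375, R_n = 87.75 kips/bolt. φR_n = 0.75 × (1×73.125 + 1×87.75) = 120.7 kips.
Governing: min(80.5, 120.7) = 80.5 kips → bolt shear.

80.5 kips (bolt shear governs)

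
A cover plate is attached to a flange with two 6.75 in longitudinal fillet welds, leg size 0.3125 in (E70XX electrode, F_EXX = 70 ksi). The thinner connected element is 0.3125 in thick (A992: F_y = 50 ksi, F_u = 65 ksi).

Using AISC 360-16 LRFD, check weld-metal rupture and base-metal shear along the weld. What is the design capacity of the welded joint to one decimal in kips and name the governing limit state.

Weld metal: throat = 0.707×0.3125 = 0.22094 in, L = 2×6.75 = 13.5 in. φR_n = 0.75 × 0.6 × 70 × 0.22094 × 13.5 = 94.0 kips.
Base metal shear (0.3125 in plate): yield φR_n = 1.0×0.6×50×0.3125×13.5 = 126.6 kips; rupture φR_n = 0.75×0.6×65×0.3125×13.5 = 123.4 kips; take 123.4 kips (rupture).
Governing: min(94.0, 123.4) = 94.0 kips → weld metal.

94.0 kips (weld metal governs)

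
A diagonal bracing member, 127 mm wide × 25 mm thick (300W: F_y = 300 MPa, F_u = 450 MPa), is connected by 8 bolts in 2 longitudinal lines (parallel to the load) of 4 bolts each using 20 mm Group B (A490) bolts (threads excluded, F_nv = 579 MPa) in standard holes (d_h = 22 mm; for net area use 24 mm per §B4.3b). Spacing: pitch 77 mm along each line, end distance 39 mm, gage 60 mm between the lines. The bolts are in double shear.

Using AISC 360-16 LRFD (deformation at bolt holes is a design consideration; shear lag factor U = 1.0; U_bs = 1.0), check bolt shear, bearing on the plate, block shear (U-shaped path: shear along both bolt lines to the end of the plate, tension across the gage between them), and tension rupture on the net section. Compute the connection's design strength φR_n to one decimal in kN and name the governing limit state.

Bolt shear: A_b = π(20)²/4 = 314.16 mm². φR_n = 0.75 × 579 × 314.16 × 8 × 2 = 2182.8 kN.
Bearing (25 mm plate, F_u = 450 MPa): end bolts L_c = 39 − 22/2 = 28, R_n = min(1.2×28×25×450, 2.4×20×25×450) = 378 kN/bolt; interior L_c = 77 − 22 = 55, R_n = 540 kN/bolt. φR_n = 0.75 × (2×378 + 6×540) = 2997.0 kN.
Block shear: shear path 2×[39+3×77] = 2×270 mm, A_gv = 13500, A_nv = 2×(270 − 3.5×24)×25 = 9300 mm²; tension across gage: (60 − 1×24)×25 = 900 mm². R_n = min(0.6×450×9300, 0.6×300×13500) + 1.0×450×900 = min(2511, 2430) + 405 = 2835 kN. φR_n = 0.75 × 2835 = 2126.3 kN.
Tension rupture (net): A_n = (127 − 2×24)×25 = 1975 mm² (U = 1.0, A_e = A_n). φR_n = 0.75 × 450 × 1975 = 666.6 kN.
Governing: min(2182.8, 2997.0, 2126.3, 666.6) = 666.6 kN → net-section rupture.

666.6 kN (net-section rupture governs)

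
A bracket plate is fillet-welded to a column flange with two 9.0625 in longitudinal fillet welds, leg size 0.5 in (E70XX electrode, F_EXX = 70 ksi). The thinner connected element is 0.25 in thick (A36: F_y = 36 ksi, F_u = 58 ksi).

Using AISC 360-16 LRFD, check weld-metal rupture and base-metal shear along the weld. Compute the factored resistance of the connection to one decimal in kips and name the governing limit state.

97.9 kips (base-metal shear governs)

Weld metal: throat = 0.707×0.5 = 0.3535 in, L = 2×9.0625 = 18.125 in. φR_n = 0.75 × 0.6 × 70 × 0.3535 × 18.125 = 201.8 kips.
Base metal shear (0.25 in plate): yield φR_n = 1.0×0.6×36×0.25×18.125 = 97.9 kips; rupture φR_n = 0.75×0.6×58×0.25×18.125 = 118.3 kips; take 97.9 kips (yield).
Governing: min(201.8, 97.9) = 97.9 kips → base-metal shear.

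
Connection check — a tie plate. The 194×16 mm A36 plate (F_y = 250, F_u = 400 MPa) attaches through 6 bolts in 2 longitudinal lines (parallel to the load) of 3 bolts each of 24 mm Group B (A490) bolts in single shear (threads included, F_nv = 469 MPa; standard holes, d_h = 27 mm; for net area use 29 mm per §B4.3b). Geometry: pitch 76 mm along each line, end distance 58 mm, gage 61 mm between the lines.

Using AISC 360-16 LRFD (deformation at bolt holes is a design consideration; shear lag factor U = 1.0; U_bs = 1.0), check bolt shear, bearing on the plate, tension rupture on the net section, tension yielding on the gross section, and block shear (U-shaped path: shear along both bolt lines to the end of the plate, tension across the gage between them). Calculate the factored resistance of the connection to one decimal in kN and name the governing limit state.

Bolt shear: A_b = π(24)²/4 = 452.39 mm². φR_n = 0.75 × 469 × 452.39 × 6 × 1 = 954.8 kN.
Bearing (16 mm plate, F_u = 400 MPa): end bolts L_c = 58 − 27/2 = 44.5, R_n = min(1.2×44.5×16×400, 2.4×24×16×400) = 341.76 kN/bolt; interior L_c = 76 − 27 = 49, R_n = 368.64 kN/bolt. φR_n = 0.75 × (2×341.76 + 4×368.64) = 1618.6 kN.
Tension rupture (net): A_n = (194 − 2×29)×16 = 2176 mm² (U = 1.0, A_e = A_n). φR_n = 0.75 × 400 × 2176 = 652.8 kN.
Tension yield (gross): A_g = 194×16 = 3104 mm². φR_n = 0.90 × 250 × 3104 = 698.4 kN.
Block shear: shear path 2×[58+2×76] = 2×210 mm, A_gv = 6720, A_nv = 2×(210 − 2.5×29)×16 = 4400 mm²; tension across gage: (61 − 1×29)×16 = 512 mm². R_n = min(0.6×400×4400, 0.6×250×6720) + 1.0×400×512 = min(1056, 1008) + 204.8 = 1212.8 kN. φR_n = 0.75 × 1212.8 = 909.6 kN.
Governing: min(954.8, 1618.6, 652.8, 698.4, 909.6) = 652.8 kN → net-section rupture.

652.8 kN (net-section rupture governs)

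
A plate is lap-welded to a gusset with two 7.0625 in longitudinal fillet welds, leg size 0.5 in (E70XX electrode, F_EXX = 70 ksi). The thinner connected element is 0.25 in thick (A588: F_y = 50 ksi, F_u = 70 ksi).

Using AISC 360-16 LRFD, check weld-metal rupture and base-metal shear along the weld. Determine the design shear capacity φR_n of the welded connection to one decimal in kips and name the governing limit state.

Weld metal: throat = 0.707×0.5 = 0.3535 in, L = 2×7.0625 = 14.125 in. φR_n = 0.75 × 0.6 × 70 × 0.3535 × 14.125 = 157.3 kips.
Base metal shear (0.25 in plate): yield φR_n = 1.0×0.6×50×0.25×14.125 = 105.9 kips; rupture φR_n = 0.75×0.6×70×0.25×14.125 = 111.2 kips; take 105.9 kips (yield).
Governing: min(157.3, 105.9) = 105.9 kips → base-metal shear.

105.9 kips (base-metal shear governs)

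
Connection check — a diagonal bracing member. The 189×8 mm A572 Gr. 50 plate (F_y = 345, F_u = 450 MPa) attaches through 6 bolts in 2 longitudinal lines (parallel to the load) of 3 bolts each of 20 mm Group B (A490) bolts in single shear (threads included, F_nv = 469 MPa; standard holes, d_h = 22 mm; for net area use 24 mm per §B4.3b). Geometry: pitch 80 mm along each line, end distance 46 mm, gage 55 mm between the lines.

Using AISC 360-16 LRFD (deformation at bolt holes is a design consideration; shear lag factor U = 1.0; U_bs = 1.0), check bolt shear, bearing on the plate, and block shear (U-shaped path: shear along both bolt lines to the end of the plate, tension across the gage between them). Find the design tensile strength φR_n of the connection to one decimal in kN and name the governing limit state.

Bolt shear: A_b = π(20)²/4 = 314.16 mm². φR_n = 0.75 × 469 × 314.16 × 6 × 1 = 663.0 kN.
Bearing (8 mm plate, F_u = 450 MPa): end bolts L_c = 46 − 22/2 = 35, R_n = min(1.2×35×8×450, 2.4×20×8×450) = 151.2 kN/bolt; interior L_c = 80 − 22 = 58, R_n = 172.8 kN/bolt. φR_n = 0.75 × (2×151.2 + 4×172.8) = 745.2 kN.
Block shear: shear path 2×[46+2×80] = 2×206 mm, A_gv = 3296, A_nv = 2×(206 − 2.5×24)×8 = 2336 mm²; tension across gage: (55 − 1×24)×8 = 248 mm². R_n = min(0.6×450×2336, 0.6×345×3296) + 1.0×450×248 = min(630.72, 682.27) + 111.6 = 742.32 kN. φR_n = 0.75 × 742.32 = 556.7 kN.
Governing: min(663.0, 745.2, 556.7) = 556.7 kN → block shear.

556.7 kN (block shear governs)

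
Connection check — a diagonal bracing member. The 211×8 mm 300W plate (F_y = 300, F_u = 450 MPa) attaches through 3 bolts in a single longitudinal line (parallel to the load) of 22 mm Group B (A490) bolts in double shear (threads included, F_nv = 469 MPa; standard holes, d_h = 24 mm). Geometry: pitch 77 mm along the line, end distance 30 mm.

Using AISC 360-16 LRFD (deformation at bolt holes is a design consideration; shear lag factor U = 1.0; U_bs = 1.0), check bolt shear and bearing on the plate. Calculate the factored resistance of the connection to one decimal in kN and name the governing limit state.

343.4 kN (bearing governs)

Bolt shear: A_b = π(22)²/4 = 380.13 mm². φR_n = 0.75 × 469 × 380.13 × 3 × 2 = 802.3 kN.
Bearing (8 mm plate, F_u = 450 MPa): end bolts L_c = 30 − 24/2 = 18, R_n = min(1.2×18×8×450, 2.4×22×8×450) = 77.76 kN/bolt; interior L_c = 77 − 24 = 53, R_n = 190.08 kN/bolt. φR_n = 0.75 × (1×77.76 + 2×190.08) = 343.4 kN.
Governing: min(802.3, 343.4) = 343.4 kN → bearing.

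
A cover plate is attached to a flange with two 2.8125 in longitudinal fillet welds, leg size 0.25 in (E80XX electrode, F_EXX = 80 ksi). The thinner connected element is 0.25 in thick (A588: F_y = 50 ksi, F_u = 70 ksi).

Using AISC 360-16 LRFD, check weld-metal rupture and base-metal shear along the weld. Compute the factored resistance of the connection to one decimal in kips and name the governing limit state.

35.8 kips (weld metal governs)

Weld metal: throat = 0.707×0.25 = 0.17675 in, L = 2×2.8125 = 5.625 in. φR_n = 0.75 × 0.6 × 80 × 0.17675 × 5.625 = 35.8 kips.
Base metal shear (0.25 in plate): yield φR_n = 1.0×0.6×50×0.25×5.625 = 42.2 kips; rupture φR_n = 0.75×0.6×70×0.25×5.625 = 44.3 kips; take 42.2 kips (yield).
Governing: min(35.8, 42.2) = 35.8 kips → weld metal.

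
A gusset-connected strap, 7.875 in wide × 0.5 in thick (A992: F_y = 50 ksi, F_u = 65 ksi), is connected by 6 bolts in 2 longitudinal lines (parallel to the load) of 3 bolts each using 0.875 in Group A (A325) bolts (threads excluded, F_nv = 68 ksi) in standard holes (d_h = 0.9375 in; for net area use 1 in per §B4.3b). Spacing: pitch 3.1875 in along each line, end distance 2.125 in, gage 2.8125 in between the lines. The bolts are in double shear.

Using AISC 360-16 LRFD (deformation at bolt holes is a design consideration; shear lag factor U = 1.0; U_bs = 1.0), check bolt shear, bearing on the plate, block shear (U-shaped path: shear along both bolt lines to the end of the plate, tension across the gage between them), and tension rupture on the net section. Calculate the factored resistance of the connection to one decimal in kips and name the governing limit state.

Bolt shear: A_b = π(0.875)²/4 = 0.60132 in². φR_n = 0.75 × 68 × 0.60132 × 6 × 2 = 368.0 kips.
Bearing (0.5 in plate, F_u = 65 ksi): end bolts L_c = 2.125 − 0.9375/2 = 1.65625, R_n = min(1.2×1.65625×0.5×65, 2.4×0.875×0.5×65) = 64.594 kips/bolt; interior L_c = 3.1875 − 0.9375 = 2.25, R_n = 68.25 kips/bolt. φR_n = 0.75 × (2×64.594 + 4×68.25) = 301.6 kips.
Block shear: shear path 2×[2.125+2×3.1875] = 2×8.5 in, A_gv = 8.5, A_nv = 2×(8.5 − 2.5×1)×0.5 = 6 in²; tension across gage: (2.8125 − 1×1)×0.5 = 0.90625 in². R_n = min(0.6×65×6, 0.6×50×8.5) + 1.0×65×0.90625 = min(234, 255) + 58.906 = 292.91 kips. φR_n = 0.75 × 292.91 = 219.7 kips.
Tension rupture (net): A_n = (7.875 − 2×1)×0.5 = 2.9375 in² (U = 1.0, A_e = A_n). φR_n = 0.75 × 65 × 2.9375 = 143.2 kips.
Governing: min(368.0, 301.6, 219.7, 143.2) = 143.2 kips → net-section rupture.

143.2 kips (net-section rupture governs)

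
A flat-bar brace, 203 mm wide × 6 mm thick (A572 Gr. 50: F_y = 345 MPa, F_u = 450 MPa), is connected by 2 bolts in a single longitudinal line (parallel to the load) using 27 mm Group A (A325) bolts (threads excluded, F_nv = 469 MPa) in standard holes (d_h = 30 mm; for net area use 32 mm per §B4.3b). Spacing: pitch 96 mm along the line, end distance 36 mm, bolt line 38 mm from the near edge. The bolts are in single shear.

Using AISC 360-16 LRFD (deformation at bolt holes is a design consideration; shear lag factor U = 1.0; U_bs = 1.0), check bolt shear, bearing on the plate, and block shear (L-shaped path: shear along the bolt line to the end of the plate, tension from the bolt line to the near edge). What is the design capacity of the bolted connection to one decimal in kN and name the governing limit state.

Bolt shear: A_b = π(27)²/4 = 572.56 mm². φR_n = 0.75 × 469 × 572.56 × 2 × 1 = 402.8 kN.
Bearing (6 mm plate, F_u = 450 MPa): end bolts L_c = 36 − 30/2 = 21, R_n = min(1.2×21×6×450, 2.4×27×6×450) = 68.04 kN/bolt; interior L_c = 96 − 30 = 66, R_n = 174.96 kN/bolt. φR_n = 0.75 × (1×68.04 + 1×174.96) = 182.3 kN.
Block shear: shear path 1×[36+1×96] = 1×132 mm, A_gv = 792, A_nv = 1×(132 − 1.5×32)×6 = 504 mm²; tension to near edge: (38 − 0.5×32)×6 = 132 mm². R_n = min(0.6×450×504, 0.6×345×792) + 1.0×450×132 = min(136.08, 163.94) + 59.4 = 195.48 kN. φR_n = 0.75 × 195.48 = 146.6 kN.
Governing: min(402.8, 182.3, 146.6) = 146.6 kN → block shear.

146.6 kN (block shear governs)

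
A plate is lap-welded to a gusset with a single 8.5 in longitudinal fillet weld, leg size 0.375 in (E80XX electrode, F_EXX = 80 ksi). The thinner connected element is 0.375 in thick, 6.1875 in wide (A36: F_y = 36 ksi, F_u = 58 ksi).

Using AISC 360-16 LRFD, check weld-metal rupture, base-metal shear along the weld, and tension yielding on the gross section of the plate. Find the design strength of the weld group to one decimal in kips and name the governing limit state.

Weld metal: throat = 0.707×0.375 = 0.26513 in, L = 8.5 in. φR_n = 0.75 × 0.6 × 80 × 0.26513 × 8.5 = 81.1 kips.
Base metal shear (0.375 in plate): yield φR_n = 1.0×0.6×36×0.375×8.5 = 68.9 kips; rupture φR_n = 0.75×0.6×58×0.375×8.5 = 83.2 kips; take 68.9 kips (yield).
Tension yield (gross): A_g = 6.1875×0.375 = 2.3203 in². φR_n = 0.90 × 36 × 2.3203 = 75.2 kips.
Governing: min(81.1, 68.9, 75.2) = 68.9 kips → base-metal shear.

68.9 kips (base-metal shear governs)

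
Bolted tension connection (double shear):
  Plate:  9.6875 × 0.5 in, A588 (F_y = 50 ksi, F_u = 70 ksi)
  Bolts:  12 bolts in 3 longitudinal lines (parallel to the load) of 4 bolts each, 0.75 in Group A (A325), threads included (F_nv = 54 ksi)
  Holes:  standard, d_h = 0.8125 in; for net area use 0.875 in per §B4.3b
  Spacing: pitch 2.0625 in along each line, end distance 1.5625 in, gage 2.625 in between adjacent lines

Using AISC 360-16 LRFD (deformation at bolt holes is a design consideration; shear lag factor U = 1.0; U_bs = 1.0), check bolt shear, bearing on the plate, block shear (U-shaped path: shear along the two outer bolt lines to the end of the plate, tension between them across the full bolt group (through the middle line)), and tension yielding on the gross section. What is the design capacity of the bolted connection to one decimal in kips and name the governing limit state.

Bolt shear: A_b = π(0.75)²/4 = 0.44179 in². φR_n = 0.75 × 54 × 0.44179 × 12 × 2 = 429.4 kips.
Bearing (0.5 in plate, F_u = 70 ksi): end bolts L_c = 1.5625 − 0.8125/2 = 1.15625, R_n = min(1.2×1.15625×0.5×70, 2.4×0.75×0.5×70) = 48.563 kips/bolt; interior L_c = 2.0625 − 0.8125 = 1.25, R_n = 52.5 kips/bolt. φR_n = 0.75 × (3×48.563 + 9×52.5) = 463.6 kips.
Block shear: shear path 2×[1.5625+3×2.0625] = 2×7.75 in, A_gv = 7.75, A_nv = 2×(7.75 − 3.5×0.875)×0.5 = 4.6875 in²; tension across gage: (5.25 − 2×0.875)×0.5 = 1.75 in². R_n = min(0.6×70×4.6875, 0.6×50×7.75) + 1.0×70×1.75 = min(196.88, 232.5) + 122.5 = 319.38 kips. φR_n = 0.75 × 319.38 = 239.5 kips.
Tension yield (gross): A_g = 9.6875×0.5 = 4.8438 in². φR_n = 0.90 × 50 × 4.8438 = 218.0 kips.
Governing: min(429.4, 463.6, 239.5, 218.0) = 218.0 kips → gross-section yield.

218.0 kips (gross-section yield governs)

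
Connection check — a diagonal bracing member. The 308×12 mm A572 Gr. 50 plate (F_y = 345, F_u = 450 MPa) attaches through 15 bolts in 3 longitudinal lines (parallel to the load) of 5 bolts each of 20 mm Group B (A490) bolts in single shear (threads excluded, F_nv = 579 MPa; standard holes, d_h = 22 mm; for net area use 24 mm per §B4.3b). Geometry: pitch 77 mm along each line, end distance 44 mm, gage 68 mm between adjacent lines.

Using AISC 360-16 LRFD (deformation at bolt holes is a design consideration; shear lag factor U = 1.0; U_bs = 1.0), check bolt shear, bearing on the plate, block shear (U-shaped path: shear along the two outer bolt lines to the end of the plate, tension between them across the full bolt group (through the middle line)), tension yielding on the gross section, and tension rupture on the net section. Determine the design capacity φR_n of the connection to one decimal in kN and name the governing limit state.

955.8 kN (net-section rupture governs)

Bolt shear: A_b = π(20)²/4 = 314.16 mm². φR_n = 0.75 × 579 × 314.16 × 15 × 1 = 2046.4 kN.
Bearing (12 mm plate, F_u = 450 MPa): end bolts L_c = 44 − 22/2 = 33, R_n = min(1.2×33×12×450, 2.4×20×12×450) = 213.84 kN/bolt; interior L_c = 77 − 22 = 55, R_n = 259.2 kN/bolt. φR_n = 0.75 × (3×213.84 + 12×259.2) = 2813.9 kN.
Block shear: shear path 2×[44+4×77] = 2×352 mm, A_gv = 8448, A_nv = 2×(352 − 4.5×24)×12 = 5856 mm²; tension across gage: (136 − 2×24)×12 = 1056 mm². R_n = min(0.6×450×5856, 0.6×345×8448) + 1.0×450×1056 = min(1581.1, 1748.7) + 475.2 = 2056.3 kN. φR_n = 0.75 × 2056.3 = 1542.2 kN.
Tension yield (gross): A_g = 308×12 = 3696 mm². φR_n = 0.90 × 345 × 3696 = 1147.6 kN.
Tension rupture (net): A_n = (308 − 3×24)×12 = 2832 mm² (U = 1.0, A_e = A_n). φR_n = 0.75 × 450 × 2832 = 955.8 kN.
Governing: min(2046.4, 2813.9, 1542.2, 1147.6, 955.8) = 955.8 kN → net-section rupture.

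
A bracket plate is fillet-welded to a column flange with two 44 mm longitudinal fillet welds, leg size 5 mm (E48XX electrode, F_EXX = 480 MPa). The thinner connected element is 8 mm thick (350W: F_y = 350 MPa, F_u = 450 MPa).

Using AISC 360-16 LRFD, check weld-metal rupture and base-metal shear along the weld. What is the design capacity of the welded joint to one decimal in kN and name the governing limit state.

67.2 kN (weld metal governs)

Weld metal: throat = 0.707×5 = 3.535 mm, L = 2×44 = 88 mm. φR_n = 0.75 × 0.6 × 480 × 3.535 × 88 = 67.2 kN.
Base metal shear (8 mm plate): yield φR_n = 1.0×0.6×350×8×88 = 147.8 kN; rupture φR_n = 0.75×0.6×450×8×88 = 142.6 kN; take 142.6 kN (rupture).
Governing: min(67.2, 142.6) = 67.2 kN → weld metal.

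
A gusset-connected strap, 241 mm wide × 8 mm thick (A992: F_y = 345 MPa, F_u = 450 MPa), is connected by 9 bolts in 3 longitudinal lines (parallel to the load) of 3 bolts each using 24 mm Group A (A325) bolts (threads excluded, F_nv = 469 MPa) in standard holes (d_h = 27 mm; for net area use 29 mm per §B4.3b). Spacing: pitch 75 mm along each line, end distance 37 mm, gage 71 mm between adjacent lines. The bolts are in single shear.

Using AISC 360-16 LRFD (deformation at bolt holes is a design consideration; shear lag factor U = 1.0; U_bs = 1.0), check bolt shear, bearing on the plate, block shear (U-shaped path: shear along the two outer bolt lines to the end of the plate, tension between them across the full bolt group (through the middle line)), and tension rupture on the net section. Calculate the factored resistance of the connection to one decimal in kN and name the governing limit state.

415.8 kN (net-section rupture governs)

Bolt shear: A_b = π(24)²/4 = 452.39 mm². φR_n = 0.75 × 469 × 452.39 × 9 × 1 = 1432.2 kN.
Bearing (8 mm plate, F_u = 450 MPa): end bolts L_c = 37 − 27/2 = 23.5, R_n = min(1.2×23.5×8×450, 2.4×24×8×450) = 101.52 kN/bolt; interior L_c = 75 − 27 = 48, R_n = 207.36 kN/bolt. φR_n = 0.75 × (3×101.52 + 6×207.36) = 1161.5 kN.
Block shear: shear path 2×[37+2×75] = 2×187 mm, A_gv = 2992, A_nv = 2×(187 − 2.5×29)×8 = 1832 mm²; tension across gage: (142 − 2×29)×8 = 672 mm². R_n = min(0.6×450×1832, 0.6×345×2992) + 1.0×450×672 = min(494.64, 619.34) + 302.4 = 797.04 kN. φR_n = 0.75 × 797.04 = 597.8 kN.
Tension rupture (net): A_n = (241 − 3×29)×8 = 1232 mm² (U = 1.0, A_e = A_n). φR_n = 0.75 × 450 × 1232 = 415.8 kN.
Governing: min(1432.2, 1161.5, 597.8, 415.8) = 415.8 kN → net-section rupture.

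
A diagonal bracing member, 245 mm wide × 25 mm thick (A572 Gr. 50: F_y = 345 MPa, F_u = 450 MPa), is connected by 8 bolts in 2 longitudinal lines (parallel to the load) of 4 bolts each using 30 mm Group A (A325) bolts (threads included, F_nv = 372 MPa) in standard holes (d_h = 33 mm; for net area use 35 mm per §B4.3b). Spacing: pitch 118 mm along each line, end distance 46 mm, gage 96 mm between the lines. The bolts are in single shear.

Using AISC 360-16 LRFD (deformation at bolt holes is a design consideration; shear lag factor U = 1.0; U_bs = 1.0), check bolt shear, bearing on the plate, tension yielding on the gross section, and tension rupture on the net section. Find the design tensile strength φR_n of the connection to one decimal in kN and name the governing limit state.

1476.6 kN (net-section rupture governs)

Bolt shear: A_b = π(30)²/4 = 706.86 mm². φR_n = 0.75 × 372 × 706.86 × 8 × 1 = 1577.7 kN.
Bearing (25 mm plate, F_u = 450 MPa): end bolts L_c = 46 − 33/2 = 29.5, R_n = min(1.2×29.5×25×450, 2.4×30×25×450) = 398.25 kN/bolt; interior L_c = 118 − 33 = 85, R_n = 810 kN/bolt. φR_n = 0.75 × (2×398.25 + 6×810) = 4242.4 kN.
Tension yield (gross): A_g = 245×25 = 6125 mm². φR_n = 0.90 × 345 × 6125 = 1901.8 kN.
Tension rupture (net): A_n = (245 − 2×35)×25 = 4375 mm² (U = 1.0, A_e = A_n). φR_n = 0.75 × 450 × 4375 = 1476.6 kN.
Governing: min(1577.7, 4242.4, 1901.8, 1476.6) = 1476.6 kN → net-section rupture.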